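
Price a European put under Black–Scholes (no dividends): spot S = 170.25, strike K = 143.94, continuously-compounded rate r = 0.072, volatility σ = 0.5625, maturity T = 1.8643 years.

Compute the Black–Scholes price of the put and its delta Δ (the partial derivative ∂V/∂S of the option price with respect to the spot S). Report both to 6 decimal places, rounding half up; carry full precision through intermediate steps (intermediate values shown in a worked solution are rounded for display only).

price = 25.266474
Δ = -0.218473

σ√T = 0.5625·√1.8643 = 0.768034
d₁ = (ln(S/K) + (r+σ²/2)T) / (σ√T) = (ln(170.25/143.94) + (0.072+0.5625²/2)·1.8643) / 0.768034 = (0.167871 + 0.429168) / 0.768034 = 0.777360
d₂ = d₁ − σ√T = 0.777360 − 0.768034 = 0.009326
e^{−rT} = e^{−0.072·1.8643} = 0.874389
N(−d₁) = 0.218473,  N(−d₂) = 0.496279
Put price V = K·e^{−rT}·N(−d₂) − S·N(−d₁) = 62.461523 − 37.195050 = 25.266474
Δ = −N(−d₁) = -0.218473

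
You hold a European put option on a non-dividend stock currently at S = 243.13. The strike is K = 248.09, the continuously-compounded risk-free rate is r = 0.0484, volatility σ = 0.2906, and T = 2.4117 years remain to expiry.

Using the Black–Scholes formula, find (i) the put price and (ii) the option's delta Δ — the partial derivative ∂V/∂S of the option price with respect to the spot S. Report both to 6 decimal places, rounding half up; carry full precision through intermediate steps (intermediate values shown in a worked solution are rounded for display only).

σ√T = 0.2906·√2.4117 = 0.451292
d₁ = (ln(S/K) + (r+σ²/2)T) / (σ√T) = (ln(243.13/248.09) + (0.0484+0.2906²/2)·2.4117) / 0.451292 = (-0.020195 + 0.218558) / 0.451292 = 0.439545
d₂ = d₁ − σ√T = 0.439545 − 0.451292 = -0.011746
e^{−rT} = e^{−0.0484·2.4117} = 0.889829
N(−d₁) = 0.330133,  N(−d₂) = 0.504686
Put price V = K·e^{−rT}·N(−d₂) − S·N(−d₁) = 111.413286 − 80.265307 = 31.147979
Δ = −N(−d₁) = -0.330133

price = 31.147979
Δ = -0.330133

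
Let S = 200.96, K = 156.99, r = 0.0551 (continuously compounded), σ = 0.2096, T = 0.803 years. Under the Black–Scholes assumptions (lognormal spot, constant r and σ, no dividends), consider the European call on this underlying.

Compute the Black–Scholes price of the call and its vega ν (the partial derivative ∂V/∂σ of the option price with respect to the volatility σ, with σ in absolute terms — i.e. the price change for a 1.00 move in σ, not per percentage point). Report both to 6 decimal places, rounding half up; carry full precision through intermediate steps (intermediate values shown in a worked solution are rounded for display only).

σ√T = 0.2096·√0.803 = 0.187823
d₁ = (ln(S/K) + (r+σ²/2)T) / (σ√T) = (ln(200.96/156.99) + (0.0551+0.2096²/2)·0.803) / 0.187823 = (0.246924 + 0.061884) / 0.187823 = 1.644142
d₂ = d₁ − σ√T = 1.644142 − 0.187823 = 1.456319
e^{−rT} = e^{−0.0551·0.803} = 0.956719
N(d₁) = 0.949927,  N(d₂) = 0.927348
Call price V = S·N(d₁) − K·e^{−rT}·N(d₂) = 190.897237 − 139.283320 = 51.613917
φ(d₁) = (1/√(2π))·e^{−d₁²/2} = 0.103256
ν = S·φ(d₁)·√T = 18.594503

price = 51.613917
ν = 18.594503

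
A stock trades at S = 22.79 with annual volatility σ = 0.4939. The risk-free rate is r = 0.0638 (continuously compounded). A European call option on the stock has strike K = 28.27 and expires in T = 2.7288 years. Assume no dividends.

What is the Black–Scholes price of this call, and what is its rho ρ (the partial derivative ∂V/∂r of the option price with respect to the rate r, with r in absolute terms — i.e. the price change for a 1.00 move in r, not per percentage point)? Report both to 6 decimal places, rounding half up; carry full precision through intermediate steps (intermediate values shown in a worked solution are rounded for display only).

price = 6.897152
ρ = 20.951361

σ√T = 0.4939·√2.7288 = 0.815877
d₁ = (ln(S/K) + (r+σ²/2)T) / (σ√T) = (ln(22.79/28.27) + (0.0638+0.4939²/2)·2.7288) / 0.815877 = (-0.215479 + 0.506925) / 0.815877 = 0.357218
d₂ = d₁ − σ√T = 0.357218 − 0.815877 = -0.458659
e^{−rT} = e^{−0.0638·2.7288} = 0.840215
N(d₁) = 0.639536,  N(d₂) = 0.323239
Call price V = S·N(d₁) − K·e^{−rT}·N(d₂) = 14.575018 − 7.677866 = 6.897152
ρ = K·T·e^{−rT}·N(d₂) = 20.951361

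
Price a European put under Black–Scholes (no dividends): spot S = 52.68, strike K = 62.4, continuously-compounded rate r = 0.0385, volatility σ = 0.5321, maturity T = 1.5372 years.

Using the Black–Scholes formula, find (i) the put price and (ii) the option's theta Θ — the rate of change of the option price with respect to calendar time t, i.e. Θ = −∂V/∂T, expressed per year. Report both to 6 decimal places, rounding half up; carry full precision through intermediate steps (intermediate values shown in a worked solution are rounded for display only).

price = 17.670335
Θ = -2.887152

σ√T = 0.5321·√1.5372 = 0.659718
d₁ = (ln(S/K) + (r+σ²/2)T) / (σ√T) = (ln(52.68/62.4) + (0.0385+0.5321²/2)·1.5372) / 0.659718 = (-0.169329 + 0.276796) / 0.659718 = 0.162898
d₂ = d₁ − σ√T = 0.162898 − 0.659718 = -0.496820
e^{−rT} = e^{−0.0385·1.5372} = 0.942535
N(−d₁) = 0.435299,  N(−d₂) = 0.690342
Put price V = K·e^{−rT}·N(−d₂) − S·N(−d₁) = 40.601904 − 22.931569 = 17.670335
φ(d₁) = (1/√(2π))·e^{−d₁²/2} = 0.393684
Θ = −S·φ(d₁)·σ/(2√T) + r·K·e^{−rT}·N(−d₂) = −4.450325 + 1.563173 = -2.887152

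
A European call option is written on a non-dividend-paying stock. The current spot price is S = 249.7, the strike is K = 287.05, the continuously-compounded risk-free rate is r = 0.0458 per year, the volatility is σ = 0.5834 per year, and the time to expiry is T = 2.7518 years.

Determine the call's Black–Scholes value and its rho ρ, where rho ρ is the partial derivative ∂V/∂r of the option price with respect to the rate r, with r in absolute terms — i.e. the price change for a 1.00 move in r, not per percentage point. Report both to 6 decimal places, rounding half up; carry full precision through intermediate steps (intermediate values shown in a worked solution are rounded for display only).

price = 91.724821
ρ = 215.420879

σ√T = 0.5834·√2.7518 = 0.967776
d₁ = (ln(S/K) + (r+σ²/2)T) / (σ√T) = (ln(249.7/287.05) + (0.0458+0.5834²/2)·2.7518) / 0.967776 = (-0.139396 + 0.594328) / 0.967776 = 0.470079
d₂ = d₁ − σ√T = 0.470079 − 0.967776 = -0.497697
e^{−rT} = e^{−0.0458·2.7518} = 0.881586
N(d₁) = 0.680851,  N(d₂) = 0.309349
Call price V = S·N(d₁) − K·e^{−rT}·N(d₂) = 170.008446 − 78.283625 = 91.724821
ρ = K·T·e^{−rT}·N(d₂) = 215.420879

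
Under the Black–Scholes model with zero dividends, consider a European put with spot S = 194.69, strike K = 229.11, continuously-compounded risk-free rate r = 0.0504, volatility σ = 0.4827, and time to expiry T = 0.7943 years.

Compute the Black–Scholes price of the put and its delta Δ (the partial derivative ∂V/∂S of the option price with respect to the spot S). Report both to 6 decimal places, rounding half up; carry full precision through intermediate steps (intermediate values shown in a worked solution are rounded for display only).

price = 49.442177
Δ = -0.528006

σ√T = 0.4827·√0.7943 = 0.430199
d₁ = (ln(S/K) + (r+σ²/2)T) / (σ√T) = (ln(194.69/229.11) + (0.0504+0.4827²/2)·0.7943) / 0.430199 = (-0.162794 + 0.132568) / 0.430199 = -0.070259
d₂ = d₁ − σ√T = -0.070259 − 0.430199 = -0.500458
e^{−rT} = e^{−0.0504·0.7943} = 0.960758
N(−d₁) = 0.528006,  N(−d₂) = 0.691624
Put price V = K·e^{−rT}·N(−d₂) − S·N(−d₁) = 152.239701 − 102.797524 = 49.442177
Δ = −N(−d₁) = -0.528006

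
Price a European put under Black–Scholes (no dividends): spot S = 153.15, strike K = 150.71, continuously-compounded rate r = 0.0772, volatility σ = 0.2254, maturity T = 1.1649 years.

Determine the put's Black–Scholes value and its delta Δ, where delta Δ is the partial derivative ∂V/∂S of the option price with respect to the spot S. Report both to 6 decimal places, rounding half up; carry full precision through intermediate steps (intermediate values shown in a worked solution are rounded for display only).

σ√T = 0.2254·√1.1649 = 0.243275
d₁ = (ln(S/K) + (r+σ²/2)T) / (σ√T) = (ln(153.15/150.71) + (0.0772+0.2254²/2)·1.1649) / 0.243275 = (0.016060 + 0.119522) / 0.243275 = 0.557319
d₂ = d₁ − σ√T = 0.557319 − 0.243275 = 0.314044
e^{−rT} = e^{−0.0772·1.1649} = 0.913995
N(−d₁) = 0.288655,  N(−d₂) = 0.376744
Put price V = K·e^{−rT}·N(−d₂) − S·N(−d₁) = 51.895771 − 44.207452 = 7.688319
Δ = −N(−d₁) = -0.288655

price = 7.688319
Δ = -0.288655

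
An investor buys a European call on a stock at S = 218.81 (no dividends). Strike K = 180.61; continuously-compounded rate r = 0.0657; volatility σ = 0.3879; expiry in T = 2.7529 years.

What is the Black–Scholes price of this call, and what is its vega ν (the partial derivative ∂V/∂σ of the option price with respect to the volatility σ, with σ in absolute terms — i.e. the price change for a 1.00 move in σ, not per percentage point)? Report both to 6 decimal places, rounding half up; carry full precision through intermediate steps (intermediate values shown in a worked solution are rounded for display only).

σ√T = 0.3879·√2.7529 = 0.643598
d₁ = (ln(S/K) + (r+σ²/2)T) / (σ√T) = (ln(218.81/180.61) + (0.0657+0.3879²/2)·2.7529) / 0.643598 = (0.191864 + 0.387975) / 0.643598 = 0.900933
d₂ = d₁ − σ√T = 0.900933 − 0.643598 = 0.257334
e^{−rT} = e^{−0.0657·2.7529} = 0.834548
N(d₁) = 0.816188,  N(d₂) = 0.601540
Call price V = S·N(d₁) − K·e^{−rT}·N(d₂) = 178.590074 − 90.668635 = 87.921440
φ(d₁) = (1/√(2π))·e^{−d₁²/2} = 0.265862
ν = S·φ(d₁)·√T = 96.520265

price = 87.921440
ν = 96.520265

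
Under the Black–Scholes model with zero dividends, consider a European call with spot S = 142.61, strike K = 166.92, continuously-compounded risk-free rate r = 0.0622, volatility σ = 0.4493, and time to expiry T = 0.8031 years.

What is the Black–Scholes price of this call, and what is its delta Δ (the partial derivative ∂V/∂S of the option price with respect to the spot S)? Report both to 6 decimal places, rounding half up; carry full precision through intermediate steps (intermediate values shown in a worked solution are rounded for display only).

σ√T = 0.4493·√0.8031 = 0.402644
d₁ = (ln(S/K) + (r+σ²/2)T) / (σ√T) = (ln(142.61/166.92) + (0.0622+0.4493²/2)·0.8031) / 0.402644 = (-0.157401 + 0.131014) / 0.402644 = -0.065535
d₂ = d₁ − σ√T = -0.065535 − 0.402644 = -0.468179
e^{−rT} = e^{−0.0622·0.8031} = 0.951274
N(d₁) = 0.473874,  N(d₂) = 0.319828
Call price V = S·N(d₁) − K·e^{−rT}·N(d₂) = 67.579197 − 50.784505 = 16.794692
Δ = N(d₁) = 0.473874

price = 16.794692
Δ = 0.473874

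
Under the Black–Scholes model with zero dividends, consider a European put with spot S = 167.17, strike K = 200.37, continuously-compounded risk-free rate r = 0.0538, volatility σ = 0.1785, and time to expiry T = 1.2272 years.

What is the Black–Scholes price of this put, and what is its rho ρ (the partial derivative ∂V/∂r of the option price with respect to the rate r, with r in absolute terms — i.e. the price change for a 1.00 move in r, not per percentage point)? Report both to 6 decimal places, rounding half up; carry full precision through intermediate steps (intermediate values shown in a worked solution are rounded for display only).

σ√T = 0.1785·√1.2272 = 0.197741
d₁ = (ln(S/K) + (r+σ²/2)T) / (σ√T) = (ln(167.17/200.37) + (0.0538+0.1785²/2)·1.2272) / 0.197741 = (-0.181154 + 0.085574) / 0.197741 = -0.483362
d₂ = d₁ − σ√T = -0.483362 − 0.197741 = -0.681103
e^{−rT} = e^{−0.0538·1.2272} = 0.936109
N(−d₁) = 0.685581,  N(−d₂) = 0.752097
Put price V = K·e^{−rT}·N(−d₂) − S·N(−d₁) = 141.069416 − 114.608533 = 26.460883
ρ = −K·T·e^{−rT}·N(−d₂) = -173.120387

price = 26.460883
ρ = -173.120387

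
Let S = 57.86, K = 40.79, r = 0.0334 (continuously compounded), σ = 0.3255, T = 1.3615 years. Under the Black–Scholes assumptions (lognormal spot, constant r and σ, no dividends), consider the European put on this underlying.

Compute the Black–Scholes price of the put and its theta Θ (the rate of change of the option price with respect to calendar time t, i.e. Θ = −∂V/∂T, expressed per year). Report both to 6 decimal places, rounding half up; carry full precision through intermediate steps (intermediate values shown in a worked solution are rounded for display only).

σ√T = 0.3255·√1.3615 = 0.379804
d₁ = (ln(S/K) + (r+σ²/2)T) / (σ√T) = (ln(57.86/40.79) + (0.0334+0.3255²/2)·1.3615) / 0.379804 = (0.349589 + 0.117600) / 0.379804 = 1.230079
d₂ = d₁ − σ√T = 1.230079 − 0.379804 = 0.850274
e^{−rT} = e^{−0.0334·1.3615} = 0.955544
N(−d₁) = 0.109334,  N(−d₂) = 0.197586
Put price V = K·e^{−rT}·N(−d₂) − S·N(−d₁) = 7.701252 − 6.326056 = 1.375197
φ(d₁) = (1/√(2π))·e^{−d₁²/2} = 0.187217
Θ = −S·φ(d₁)·σ/(2√T) + r·K·e^{−rT}·N(−d₂) = −1.510903 + 0.257222 = -1.253681

price = 1.375197
Θ = -1.253681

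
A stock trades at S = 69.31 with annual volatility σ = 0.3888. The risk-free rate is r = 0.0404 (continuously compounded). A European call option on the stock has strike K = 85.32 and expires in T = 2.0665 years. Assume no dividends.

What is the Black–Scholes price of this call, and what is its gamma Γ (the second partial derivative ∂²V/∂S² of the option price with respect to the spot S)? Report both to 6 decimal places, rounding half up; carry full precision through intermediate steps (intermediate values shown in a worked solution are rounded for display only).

σ√T = 0.3888·√2.0665 = 0.558913
d₁ = (ln(S/K) + (r+σ²/2)T) / (σ√T) = (ln(69.31/85.32) + (0.0404+0.3888²/2)·2.0665) / 0.558913 = (-0.207820 + 0.239678) / 0.558913 = 0.057001
d₂ = d₁ − σ√T = 0.057001 − 0.558913 = -0.501912
e^{−rT} = e^{−0.0404·2.0665} = 0.919903
N(d₁) = 0.522728,  N(d₂) = 0.307865
Call price V = S·N(d₁) − K·e^{−rT}·N(d₂) = 36.230264 − 24.163128 = 12.067136
φ(d₁) = (1/√(2π))·e^{−d₁²/2} = 0.398295
Γ = φ(d₁) / (S·σ·√T) = 0.010282

price = 12.067136
Γ = 0.010282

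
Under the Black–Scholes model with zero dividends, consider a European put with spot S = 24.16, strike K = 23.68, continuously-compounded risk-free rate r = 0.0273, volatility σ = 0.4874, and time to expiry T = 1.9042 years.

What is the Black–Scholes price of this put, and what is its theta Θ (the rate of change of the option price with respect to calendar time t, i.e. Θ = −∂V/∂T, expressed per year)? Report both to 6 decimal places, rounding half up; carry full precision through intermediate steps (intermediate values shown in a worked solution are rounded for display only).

price = 5.335409
Θ = -1.180327

σ√T = 0.4874·√1.9042 = 0.672577
d₁ = (ln(S/K) + (r+σ²/2)T) / (σ√T) = (ln(24.16/23.68) + (0.0273+0.4874²/2)·1.9042) / 0.672577 = (0.020068 + 0.278164) / 0.672577 = 0.443417
d₂ = d₁ − σ√T = 0.443417 − 0.672577 = -0.229160
e^{−rT} = e^{−0.0273·1.9042} = 0.949343
N(−d₁) = 0.328732,  N(−d₂) = 0.590628
Put price V = K·e^{−rT}·N(−d₂) − S·N(−d₁) = 13.277576 − 7.942167 = 5.335409
φ(d₁) = (1/√(2π))·e^{−d₁²/2} = 0.361589
Θ = −S·φ(d₁)·σ/(2√T) + r·K·e^{−rT}·N(−d₂) = −1.542805 + 0.362478 = -1.180327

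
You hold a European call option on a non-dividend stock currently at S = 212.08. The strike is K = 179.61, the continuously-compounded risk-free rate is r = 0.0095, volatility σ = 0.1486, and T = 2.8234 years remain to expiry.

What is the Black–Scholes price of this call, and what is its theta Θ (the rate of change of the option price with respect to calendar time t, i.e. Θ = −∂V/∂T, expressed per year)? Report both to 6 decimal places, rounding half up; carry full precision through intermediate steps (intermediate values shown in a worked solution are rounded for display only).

σ√T = 0.1486·√2.8234 = 0.249692
d₁ = (ln(S/K) + (r+σ²/2)T) / (σ√T) = (ln(212.08/179.61) + (0.0095+0.1486²/2)·2.8234) / 0.249692 = (0.166176 + 0.057995) / 0.249692 = 0.897790
d₂ = d₁ − σ√T = 0.897790 − 0.249692 = 0.648098
e^{−rT} = e^{−0.0095·2.8234} = 0.973534
N(d₁) = 0.815351,  N(d₂) = 0.741539
Call price V = S·N(d₁) − K·e^{−rT}·N(d₂) = 172.919680 − 129.662915 = 43.256765
φ(d₁) = (1/√(2π))·e^{−d₁²/2} = 0.266614
Θ = −S·φ(d₁)·σ/(2√T) − r·K·e^{−rT}·N(d₂) = −2.500264 − 1.231798 = -3.732062

price = 43.256765
Θ = -3.732062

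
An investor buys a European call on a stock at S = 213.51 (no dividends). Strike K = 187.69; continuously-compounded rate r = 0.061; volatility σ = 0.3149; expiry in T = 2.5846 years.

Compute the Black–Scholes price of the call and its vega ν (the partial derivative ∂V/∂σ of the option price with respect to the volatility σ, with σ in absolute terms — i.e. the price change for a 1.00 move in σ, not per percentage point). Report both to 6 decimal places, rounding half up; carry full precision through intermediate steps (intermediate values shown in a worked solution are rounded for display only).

price = 69.605724
ν = 97.907752

σ√T = 0.3149·√2.5846 = 0.506255
d₁ = (ln(S/K) + (r+σ²/2)T) / (σ√T) = (ln(213.51/187.69) + (0.061+0.3149²/2)·2.5846) / 0.506255 = (0.128892 + 0.285808) / 0.506255 = 0.819152
d₂ = d₁ − σ√T = 0.819152 − 0.506255 = 0.312897
e^{−rT} = e^{−0.061·2.5846} = 0.854140
N(d₁) = 0.793650,  N(d₂) = 0.622820
Call price V = S·N(d₁) − K·e^{−rT}·N(d₂) = 169.452228 − 99.846504 = 69.605724
φ(d₁) = (1/√(2π))·e^{−d₁²/2} = 0.285235
ν = S·φ(d₁)·√T = 97.907752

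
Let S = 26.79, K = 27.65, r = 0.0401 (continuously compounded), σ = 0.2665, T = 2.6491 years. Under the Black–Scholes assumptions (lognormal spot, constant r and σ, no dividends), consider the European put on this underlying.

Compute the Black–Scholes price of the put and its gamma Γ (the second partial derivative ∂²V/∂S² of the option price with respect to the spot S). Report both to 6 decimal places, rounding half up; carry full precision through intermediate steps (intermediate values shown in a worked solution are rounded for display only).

price = 3.535484
Γ = 0.031830

σ√T = 0.2665·√2.6491 = 0.433757
d₁ = (ln(S/K) + (r+σ²/2)T) / (σ√T) = (ln(26.79/27.65) + (0.0401+0.2665²/2)·2.6491) / 0.433757 = (-0.031597 + 0.200301) / 0.433757 = 0.388938
d₂ = d₁ − σ√T = 0.388938 − 0.433757 = -0.044819
e^{−rT} = e^{−0.0401·2.6491} = 0.899219
N(−d₁) = 0.348661,  N(−d₂) = 0.517874
Put price V = K·e^{−rT}·N(−d₂) − S·N(−d₁) = 12.876116 − 9.340632 = 3.535484
φ(d₁) = (1/√(2π))·e^{−d₁²/2} = 0.369881
Γ = φ(d₁) / (S·σ·√T) = 0.031830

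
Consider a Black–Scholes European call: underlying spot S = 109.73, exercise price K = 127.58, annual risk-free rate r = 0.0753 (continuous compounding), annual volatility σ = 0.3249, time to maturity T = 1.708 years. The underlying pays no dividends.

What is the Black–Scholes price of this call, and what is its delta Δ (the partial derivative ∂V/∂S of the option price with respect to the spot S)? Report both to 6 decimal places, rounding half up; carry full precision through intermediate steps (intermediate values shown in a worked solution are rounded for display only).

price = 17.453776
Δ = 0.563654

σ√T = 0.3249·√1.708 = 0.424613
d₁ = (ln(S/K) + (r+σ²/2)T) / (σ√T) = (ln(109.73/127.58) + (0.0753+0.3249²/2)·1.708) / 0.424613 = (-0.150721 + 0.218761) / 0.424613 = 0.160240
d₂ = d₁ − σ√T = 0.160240 − 0.424613 = -0.264374
e^{−rT} = e^{−0.0753·1.708} = 0.879315
N(d₁) = 0.563654,  N(d₂) = 0.395746
Call price V = S·N(d₁) − K·e^{−rT}·N(d₂) = 61.849731 − 44.395955 = 17.453776
Δ = N(d₁) = 0.563654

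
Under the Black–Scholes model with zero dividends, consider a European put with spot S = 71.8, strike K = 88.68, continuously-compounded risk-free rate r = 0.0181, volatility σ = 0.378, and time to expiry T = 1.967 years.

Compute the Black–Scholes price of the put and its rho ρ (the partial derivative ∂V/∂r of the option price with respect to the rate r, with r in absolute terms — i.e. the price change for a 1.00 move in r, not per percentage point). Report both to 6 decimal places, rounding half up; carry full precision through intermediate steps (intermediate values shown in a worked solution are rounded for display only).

σ√T = 0.378·√1.967 = 0.530144
d₁ = (ln(S/K) + (r+σ²/2)T) / (σ√T) = (ln(71.8/88.68) + (0.0181+0.378²/2)·1.967) / 0.530144 = (-0.211150 + 0.176129) / 0.530144 = -0.066059
d₂ = d₁ − σ√T = -0.066059 − 0.530144 = -0.596203
e^{−rT} = e^{−0.0181·1.967} = 0.965024
N(−d₁) = 0.526335,  N(−d₂) = 0.724480
Put price V = K·e^{−rT}·N(−d₂) − S·N(−d₁) = 61.999784 − 37.790822 = 24.208961
ρ = −K·T·e^{−rT}·N(−d₂) = -121.953575

price = 24.208961
ρ = -121.953575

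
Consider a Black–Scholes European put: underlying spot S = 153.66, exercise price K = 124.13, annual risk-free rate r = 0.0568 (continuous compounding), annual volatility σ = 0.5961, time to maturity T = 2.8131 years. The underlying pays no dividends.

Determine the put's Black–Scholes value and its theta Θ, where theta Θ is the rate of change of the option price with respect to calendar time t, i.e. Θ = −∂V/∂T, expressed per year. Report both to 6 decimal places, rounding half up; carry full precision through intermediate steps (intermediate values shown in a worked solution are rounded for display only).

σ√T = 0.5961·√2.8131 = 0.999797
d₁ = (ln(S/K) + (r+σ²/2)T) / (σ√T) = (ln(153.66/124.13) + (0.0568+0.5961²/2)·2.8131) / 0.999797 = (0.213413 + 0.659581) / 0.999797 = 0.873171
d₂ = d₁ − σ√T = 0.873171 − 0.999797 = -0.126625
e^{−rT} = e^{−0.0568·2.8131} = 0.852328
N(−d₁) = 0.191285,  N(−d₂) = 0.550382
Put price V = K·e^{−rT}·N(−d₂) − S·N(−d₁) = 58.230067 − 29.392832 = 28.837235
φ(d₁) = (1/√(2π))·e^{−d₁²/2} = 0.272490
Θ = −S·φ(d₁)·σ/(2√T) + r·K·e^{−rT}·N(−d₂) = −7.440605 + 3.307468 = -4.133138

price = 28.837235
Θ = -4.133138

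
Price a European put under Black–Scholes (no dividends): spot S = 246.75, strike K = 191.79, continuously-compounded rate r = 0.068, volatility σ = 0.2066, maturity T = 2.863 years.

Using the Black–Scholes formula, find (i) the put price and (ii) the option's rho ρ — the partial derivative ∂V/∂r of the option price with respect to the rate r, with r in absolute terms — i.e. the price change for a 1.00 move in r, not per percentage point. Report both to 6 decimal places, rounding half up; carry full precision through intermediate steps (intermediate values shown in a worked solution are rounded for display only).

price = 3.258523
ρ = -61.027252

σ√T = 0.2066·√2.863 = 0.349576
d₁ = (ln(S/K) + (r+σ²/2)T) / (σ√T) = (ln(246.75/191.79) + (0.068+0.2066²/2)·2.863) / 0.349576 = (0.251975 + 0.255786) / 0.349576 = 1.452505
d₂ = d₁ − σ√T = 1.452505 − 0.349576 = 1.102930
e^{−rT} = e^{−0.068·2.863} = 0.823095
N(−d₁) = 0.073181,  N(−d₂) = 0.135029
Put price V = K·e^{−rT}·N(−d₂) − S·N(−d₁) = 21.315841 − 18.057317 = 3.258523
ρ = −K·T·e^{−rT}·N(−d₂) = -61.027252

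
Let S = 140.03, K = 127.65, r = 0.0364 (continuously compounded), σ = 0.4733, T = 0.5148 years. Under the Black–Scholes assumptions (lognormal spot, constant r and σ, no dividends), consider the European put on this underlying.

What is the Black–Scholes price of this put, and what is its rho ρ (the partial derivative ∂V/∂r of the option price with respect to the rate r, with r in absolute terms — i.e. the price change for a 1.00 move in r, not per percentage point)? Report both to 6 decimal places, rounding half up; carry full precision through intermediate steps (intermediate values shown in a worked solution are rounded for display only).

σ√T = 0.4733·√0.5148 = 0.339591
d₁ = (ln(S/K) + (r+σ²/2)T) / (σ√T) = (ln(140.03/127.65) + (0.0364+0.4733²/2)·0.5148) / 0.339591 = (0.092565 + 0.076400) / 0.339591 = 0.497552
d₂ = d₁ − σ√T = 0.497552 − 0.339591 = 0.157962
e^{−rT} = e^{−0.0364·0.5148} = 0.981436
N(−d₁) = 0.309400,  N(−d₂) = 0.437243
Put price V = K·e^{−rT}·N(−d₂) − S·N(−d₁) = 54.777981 − 43.325249 = 11.452733
ρ = −K·T·e^{−rT}·N(−d₂) = -28.199705

price = 11.452733
ρ = -28.199705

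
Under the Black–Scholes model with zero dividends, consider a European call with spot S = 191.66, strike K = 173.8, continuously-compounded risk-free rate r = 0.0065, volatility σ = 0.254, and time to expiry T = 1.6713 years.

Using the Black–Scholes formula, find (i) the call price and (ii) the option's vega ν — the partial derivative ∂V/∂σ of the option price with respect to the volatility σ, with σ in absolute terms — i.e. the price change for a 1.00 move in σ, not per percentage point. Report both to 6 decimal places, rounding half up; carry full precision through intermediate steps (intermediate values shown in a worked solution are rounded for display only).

price = 34.850698
ν = 87.443661

σ√T = 0.254·√1.6713 = 0.328368
d₁ = (ln(S/K) + (r+σ²/2)T) / (σ√T) = (ln(191.66/173.8) + (0.0065+0.254²/2)·1.6713) / 0.328368 = (0.097818 + 0.064776) / 0.328368 = 0.495158
d₂ = d₁ − σ√T = 0.495158 − 0.328368 = 0.166790
e^{−rT} = e^{−0.0065·1.6713} = 0.989195
N(d₁) = 0.689756,  N(d₂) = 0.566232
Call price V = S·N(d₁) − K·e^{−rT}·N(d₂) = 132.198562 − 97.347864 = 34.850698
φ(d₁) = (1/√(2π))·e^{−d₁²/2} = 0.352915
ν = S·φ(d₁)·√T = 87.443661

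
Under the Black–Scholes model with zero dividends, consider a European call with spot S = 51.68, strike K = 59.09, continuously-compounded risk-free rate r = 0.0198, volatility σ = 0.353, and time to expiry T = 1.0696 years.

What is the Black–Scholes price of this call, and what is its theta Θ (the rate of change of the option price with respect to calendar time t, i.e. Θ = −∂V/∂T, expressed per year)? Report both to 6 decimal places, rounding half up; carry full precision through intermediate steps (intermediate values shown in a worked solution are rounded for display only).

σ√T = 0.353·√1.0696 = 0.365078
d₁ = (ln(S/K) + (r+σ²/2)T) / (σ√T) = (ln(51.68/59.09) + (0.0198+0.353²/2)·1.0696) / 0.365078 = (-0.133991 + 0.087819) / 0.365078 = -0.126471
d₂ = d₁ − σ√T = -0.126471 − 0.365078 = -0.491549
e^{−rT} = e^{−0.0198·1.0696} = 0.979045
N(d₁) = 0.449679,  N(d₂) = 0.311519
Call price V = S·N(d₁) − K·e^{−rT}·N(d₂) = 23.239432 − 18.021922 = 5.217511
φ(d₁) = (1/√(2π))·e^{−d₁²/2} = 0.395764
Θ = −S·φ(d₁)·σ/(2√T) − r·K·e^{−rT}·N(d₂) = −3.490546 − 0.356834 = -3.847380

price = 5.217511
Θ = -3.847380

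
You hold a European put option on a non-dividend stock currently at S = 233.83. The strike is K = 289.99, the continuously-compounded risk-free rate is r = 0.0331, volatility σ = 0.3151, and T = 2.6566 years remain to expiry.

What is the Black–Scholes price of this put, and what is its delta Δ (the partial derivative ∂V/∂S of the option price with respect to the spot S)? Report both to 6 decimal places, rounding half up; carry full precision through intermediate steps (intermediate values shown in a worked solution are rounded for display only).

price = 67.990693
Δ = -0.496454

σ√T = 0.3151·√2.6566 = 0.513584
d₁ = (ln(S/K) + (r+σ²/2)T) / (σ√T) = (ln(233.83/289.99) + (0.0331+0.3151²/2)·2.6566) / 0.513584 = (-0.215252 + 0.219818) / 0.513584 = 0.008890
d₂ = d₁ − σ√T = 0.008890 − 0.513584 = -0.504694
e^{−rT} = e^{−0.0331·2.6566} = 0.915822
N(−d₁) = 0.496454,  N(−d₂) = 0.693113
Put price V = K·e^{−rT}·N(−d₂) − S·N(−d₁) = 184.076426 − 116.085732 = 67.990693
Δ = −N(−d₁) = -0.496454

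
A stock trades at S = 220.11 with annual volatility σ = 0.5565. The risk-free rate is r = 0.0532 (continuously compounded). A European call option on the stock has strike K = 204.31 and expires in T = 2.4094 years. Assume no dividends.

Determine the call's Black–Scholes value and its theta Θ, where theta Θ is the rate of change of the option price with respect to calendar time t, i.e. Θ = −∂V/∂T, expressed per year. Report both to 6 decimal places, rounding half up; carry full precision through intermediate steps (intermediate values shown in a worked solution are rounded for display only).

price = 88.713381
Θ = -16.638653

σ√T = 0.5565·√2.4094 = 0.863813
d₁ = (ln(S/K) + (r+σ²/2)T) / (σ√T) = (ln(220.11/204.31) + (0.0532+0.5565²/2)·2.4094) / 0.863813 = (0.074489 + 0.501266) / 0.863813 = 0.666528
d₂ = d₁ − σ√T = 0.666528 − 0.863813 = -0.197285
e^{−rT} = e^{−0.0532·2.4094} = 0.879695
N(d₁) = 0.747463,  N(d₂) = 0.421802
Call price V = S·N(d₁) − K·e^{−rT}·N(d₂) = 164.524109 − 75.810729 = 88.713381
φ(d₁) = (1/√(2π))·e^{−d₁²/2} = 0.319478
Θ = −S·φ(d₁)·σ/(2√T) − r·K·e^{−rT}·N(d₂) = −12.605522 − 4.033131 = -16.638653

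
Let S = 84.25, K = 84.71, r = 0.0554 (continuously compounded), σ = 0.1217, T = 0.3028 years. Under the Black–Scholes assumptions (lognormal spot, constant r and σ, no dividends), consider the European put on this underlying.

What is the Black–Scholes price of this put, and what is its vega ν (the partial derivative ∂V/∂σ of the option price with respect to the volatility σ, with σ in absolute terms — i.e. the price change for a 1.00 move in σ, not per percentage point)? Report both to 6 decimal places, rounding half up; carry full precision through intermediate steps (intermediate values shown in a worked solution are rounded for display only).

σ√T = 0.1217·√0.3028 = 0.066968
d₁ = (ln(S/K) + (r+σ²/2)T) / (σ√T) = (ln(84.25/84.71) + (0.0554+0.1217²/2)·0.3028) / 0.066968 = (-0.005445 + 0.019017) / 0.066968 = 0.202669
d₂ = d₁ − σ√T = 0.202669 − 0.066968 = 0.135701
e^{−rT} = e^{−0.0554·0.3028} = 0.983365
N(−d₁) = 0.419697,  N(−d₂) = 0.446029
Put price V = K·e^{−rT}·N(−d₂) − S·N(−d₁) = 37.154566 − 35.359450 = 1.795117
φ(d₁) = (1/√(2π))·e^{−d₁²/2} = 0.390833
ν = S·φ(d₁)·√T = 18.119183

price = 1.795117
ν = 18.119183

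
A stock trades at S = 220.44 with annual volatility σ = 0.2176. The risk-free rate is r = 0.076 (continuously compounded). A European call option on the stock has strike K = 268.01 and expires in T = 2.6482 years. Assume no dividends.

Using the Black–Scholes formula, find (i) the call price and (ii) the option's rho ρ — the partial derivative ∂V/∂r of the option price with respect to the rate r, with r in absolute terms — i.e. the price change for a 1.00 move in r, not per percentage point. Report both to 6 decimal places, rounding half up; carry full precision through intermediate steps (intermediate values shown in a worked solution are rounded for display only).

price = 31.537326
ρ = 253.178278

σ√T = 0.2176·√2.6482 = 0.354107
d₁ = (ln(S/K) + (r+σ²/2)T) / (σ√T) = (ln(220.44/268.01) + (0.076+0.2176²/2)·2.6482) / 0.354107 = (-0.195399 + 0.263959) / 0.354107 = 0.193615
d₂ = d₁ − σ√T = 0.193615 − 0.354107 = -0.160492
e^{−rT} = e^{−0.076·2.6482} = 0.817697
N(d₁) = 0.576761,  N(d₂) = 0.436247
Call price V = S·N(d₁) − K·e^{−rT}·N(d₂) = 127.141238 − 95.603911 = 31.537326
ρ = K·T·e^{−rT}·N(d₂) = 253.178278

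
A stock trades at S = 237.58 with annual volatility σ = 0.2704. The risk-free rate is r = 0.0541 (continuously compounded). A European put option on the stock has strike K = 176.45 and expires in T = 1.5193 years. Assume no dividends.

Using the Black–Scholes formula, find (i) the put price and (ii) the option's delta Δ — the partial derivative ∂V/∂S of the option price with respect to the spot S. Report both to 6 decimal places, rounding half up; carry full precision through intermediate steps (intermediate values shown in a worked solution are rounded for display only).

σ√T = 0.2704·√1.5193 = 0.333295
d₁ = (ln(S/K) + (r+σ²/2)T) / (σ√T) = (ln(237.58/176.45) + (0.0541+0.2704²/2)·1.5193) / 0.333295 = (0.297467 + 0.137737) / 0.333295 = 1.305762
d₂ = d₁ − σ√T = 1.305762 − 0.333295 = 0.972467
e^{−rT} = e^{−0.0541·1.5193} = 0.921093
N(−d₁) = 0.095817,  N(−d₂) = 0.165409
Put price V = K·e^{−rT}·N(−d₂) − S·N(−d₁) = 26.883411 − 22.764135 = 4.119277
Δ = −N(−d₁) = -0.095817

price = 4.119277
Δ = -0.095817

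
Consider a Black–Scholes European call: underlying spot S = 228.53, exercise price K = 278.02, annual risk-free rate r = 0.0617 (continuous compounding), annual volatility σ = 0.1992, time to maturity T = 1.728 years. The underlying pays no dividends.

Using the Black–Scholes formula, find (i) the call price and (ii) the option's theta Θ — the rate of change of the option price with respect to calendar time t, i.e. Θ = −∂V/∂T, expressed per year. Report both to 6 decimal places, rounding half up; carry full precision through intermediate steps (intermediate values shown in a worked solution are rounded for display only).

price = 15.660959
Θ = -11.664816

σ√T = 0.1992·√1.728 = 0.261855
d₁ = (ln(S/K) + (r+σ²/2)T) / (σ√T) = (ln(228.53/278.02) + (0.0617+0.1992²/2)·1.728) / 0.261855 = (-0.196026 + 0.140902) / 0.261855 = -0.210513
d₂ = d₁ − σ√T = -0.210513 − 0.261855 = -0.472368
e^{−rT} = e^{−0.0617·1.728} = 0.898869
N(d₁) = 0.416634,  N(d₂) = 0.318332
Call price V = S·N(d₁) − K·e^{−rT}·N(d₂) = 95.213301 − 79.552342 = 15.660959
φ(d₁) = (1/√(2π))·e^{−d₁²/2} = 0.390200
Θ = −S·φ(d₁)·σ/(2√T) − r·K·e^{−rT}·N(d₂) = −6.756437 − 4.908379 = -11.664816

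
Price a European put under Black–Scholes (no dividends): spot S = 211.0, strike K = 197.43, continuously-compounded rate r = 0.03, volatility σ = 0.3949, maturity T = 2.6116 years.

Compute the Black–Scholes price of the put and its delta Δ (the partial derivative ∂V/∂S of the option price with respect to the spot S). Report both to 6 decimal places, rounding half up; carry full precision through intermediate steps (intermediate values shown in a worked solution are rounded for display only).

σ√T = 0.3949·√2.6116 = 0.638176
d₁ = (ln(S/K) + (r+σ²/2)T) / (σ√T) = (ln(211.0/197.43) + (0.03+0.3949²/2)·2.6116) / 0.638176 = (0.066474 + 0.281982) / 0.638176 = 0.546019
d₂ = d₁ − σ√T = 0.546019 − 0.638176 = -0.092157
e^{−rT} = e^{−0.03·2.6116} = 0.924643
N(−d₁) = 0.292526,  N(−d₂) = 0.536713
Put price V = K·e^{−rT}·N(−d₂) − S·N(−d₁) = 97.978181 − 61.723064 = 36.255117
Δ = −N(−d₁) = -0.292526

price = 36.255117
Δ = -0.292526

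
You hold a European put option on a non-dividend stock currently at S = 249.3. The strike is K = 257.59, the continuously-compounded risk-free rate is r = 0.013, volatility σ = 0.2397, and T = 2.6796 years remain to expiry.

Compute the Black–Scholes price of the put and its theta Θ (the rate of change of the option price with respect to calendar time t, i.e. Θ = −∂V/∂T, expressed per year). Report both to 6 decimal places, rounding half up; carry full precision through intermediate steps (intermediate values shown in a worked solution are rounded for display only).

σ√T = 0.2397·√2.6796 = 0.392377
d₁ = (ln(S/K) + (r+σ²/2)T) / (σ√T) = (ln(249.3/257.59) + (0.013+0.2397²/2)·2.6796) / 0.392377 = (-0.032712 + 0.111814) / 0.392377 = 0.201598
d₂ = d₁ − σ√T = 0.201598 − 0.392377 = -0.190779
e^{−rT} = e^{−0.013·2.6796} = 0.965765
N(−d₁) = 0.420116,  N(−d₂) = 0.575650
Put price V = K·e^{−rT}·N(−d₂) − S·N(−d₁) = 143.205372 − 104.734804 = 38.470567
φ(d₁) = (1/√(2π))·e^{−d₁²/2} = 0.390917
Θ = −S·φ(d₁)·σ/(2√T) + r·K·e^{−rT}·N(−d₂) = −7.135266 + 1.861670 = -5.273596

price = 38.470567
Θ = -5.273596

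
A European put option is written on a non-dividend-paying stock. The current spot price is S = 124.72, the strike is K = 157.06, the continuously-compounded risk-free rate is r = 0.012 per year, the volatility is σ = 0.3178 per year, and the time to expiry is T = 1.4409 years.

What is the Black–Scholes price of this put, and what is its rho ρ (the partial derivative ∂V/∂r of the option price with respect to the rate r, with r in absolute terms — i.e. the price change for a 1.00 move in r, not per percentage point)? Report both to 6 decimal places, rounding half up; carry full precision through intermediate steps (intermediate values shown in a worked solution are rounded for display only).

σ√T = 0.3178·√1.4409 = 0.381479
d₁ = (ln(S/K) + (r+σ²/2)T) / (σ√T) = (ln(124.72/157.06) + (0.012+0.3178²/2)·1.4409) / 0.381479 = (-0.230557 + 0.090054) / 0.381479 = -0.368310
d₂ = d₁ − σ√T = -0.368310 − 0.381479 = -0.749789
e^{−rT} = e^{−0.012·1.4409} = 0.982858
N(−d₁) = 0.643679,  N(−d₂) = 0.773309
Put price V = K·e^{−rT}·N(−d₂) − S·N(−d₁) = 119.373930 − 80.279652 = 39.094278
ρ = −K·T·e^{−rT}·N(−d₂) = -172.005896

price = 39.094278
ρ = -172.005896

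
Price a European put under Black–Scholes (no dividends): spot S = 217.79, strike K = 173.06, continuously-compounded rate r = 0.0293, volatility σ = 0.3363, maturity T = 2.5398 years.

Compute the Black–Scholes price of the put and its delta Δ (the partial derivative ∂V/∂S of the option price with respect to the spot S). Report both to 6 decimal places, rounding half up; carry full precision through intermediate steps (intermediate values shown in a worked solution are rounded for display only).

σ√T = 0.3363·√2.5398 = 0.535953
d₁ = (ln(S/K) + (r+σ²/2)T) / (σ√T) = (ln(217.79/173.06) + (0.0293+0.3363²/2)·2.5398) / 0.535953 = (0.229893 + 0.218039) / 0.535953 = 0.835767
d₂ = d₁ − σ√T = 0.835767 − 0.535953 = 0.299814
e^{−rT} = e^{−0.0293·2.5398} = 0.928285
N(−d₁) = 0.201643,  N(−d₂) = 0.382159
Put price V = K·e^{−rT}·N(−d₂) − S·N(−d₁) = 61.393550 − 43.915818 = 17.477732
Δ = −N(−d₁) = -0.201643

price = 17.477732
Δ = -0.201643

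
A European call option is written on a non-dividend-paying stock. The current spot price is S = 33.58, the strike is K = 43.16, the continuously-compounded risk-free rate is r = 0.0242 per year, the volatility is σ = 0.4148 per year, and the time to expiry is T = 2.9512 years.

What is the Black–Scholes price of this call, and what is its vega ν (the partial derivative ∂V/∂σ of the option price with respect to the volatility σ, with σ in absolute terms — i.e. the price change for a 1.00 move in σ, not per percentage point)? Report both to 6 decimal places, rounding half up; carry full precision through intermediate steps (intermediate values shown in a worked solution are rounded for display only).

price = 7.274543
ν = 22.889044

σ√T = 0.4148·√2.9512 = 0.712587
d₁ = (ln(S/K) + (r+σ²/2)T) / (σ√T) = (ln(33.58/43.16) + (0.0242+0.4148²/2)·2.9512) / 0.712587 = (-0.250983 + 0.325309) / 0.712587 = 0.104304
d₂ = d₁ − σ√T = 0.104304 − 0.712587 = -0.608283
e^{−rT} = e^{−0.0242·2.9512} = 0.931072
N(d₁) = 0.541536,  N(d₂) = 0.271500
Call price V = S·N(d₁) − K·e^{−rT}·N(d₂) = 18.184780 − 10.910237 = 7.274543
φ(d₁) = (1/√(2π))·e^{−d₁²/2} = 0.396778
ν = S·φ(d₁)·√T = 22.889044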